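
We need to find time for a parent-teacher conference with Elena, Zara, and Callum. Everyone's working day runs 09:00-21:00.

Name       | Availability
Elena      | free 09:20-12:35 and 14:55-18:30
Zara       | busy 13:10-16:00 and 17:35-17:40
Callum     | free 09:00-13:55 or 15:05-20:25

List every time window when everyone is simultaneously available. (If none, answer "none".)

09:20-12:35, 16:00-17:35, 17:40-18:30

Elena free: 09:20-12:35, 14:55-18:30.
Zara free: 09:00-13:10, 16:00-17:35, 17:40-21:00 (invert busy blocks within the working day).
Callum free: 09:00-13:55, 15:05-20:25.
Elena ∩ Zara: 09:20-12:35, 16:00-17:35, 17:40-18:30.
Elena ∩ Zara ∩ Callum: 09:20-12:35, 16:00-17:35, 17:40-18:30.
Those are the intersection windows.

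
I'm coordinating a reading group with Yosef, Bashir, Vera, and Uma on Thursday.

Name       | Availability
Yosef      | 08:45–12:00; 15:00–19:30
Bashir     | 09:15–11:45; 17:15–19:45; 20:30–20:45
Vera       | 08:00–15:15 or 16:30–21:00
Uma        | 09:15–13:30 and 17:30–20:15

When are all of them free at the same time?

09:15-11:45, 17:30-19:30

Yosef ∩ Bashir: 09:15-11:45, 17:15-19:30.
Yosef ∩ Bashir ∩ Vera: 09:15-11:45, 17:15-19:30.
Yosef ∩ Bashir ∩ Vera ∩ Uma: 09:15-11:45, 17:30-19:30.
Those are the intersection windows.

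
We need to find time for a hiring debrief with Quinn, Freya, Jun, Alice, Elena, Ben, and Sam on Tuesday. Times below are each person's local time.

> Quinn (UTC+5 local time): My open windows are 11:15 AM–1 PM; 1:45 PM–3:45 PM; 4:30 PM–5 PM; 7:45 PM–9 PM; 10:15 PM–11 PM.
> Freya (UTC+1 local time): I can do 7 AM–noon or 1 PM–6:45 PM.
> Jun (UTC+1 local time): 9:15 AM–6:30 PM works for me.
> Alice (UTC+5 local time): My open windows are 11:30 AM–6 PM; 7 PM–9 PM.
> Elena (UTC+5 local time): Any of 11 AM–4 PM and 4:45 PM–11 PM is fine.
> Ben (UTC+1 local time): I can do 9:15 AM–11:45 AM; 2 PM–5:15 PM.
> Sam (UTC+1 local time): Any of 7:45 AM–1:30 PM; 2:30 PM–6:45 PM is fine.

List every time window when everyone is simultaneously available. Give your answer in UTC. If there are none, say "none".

08:45-10:45, 14:45-16:00

Quinn in UTC: 06:15-08:00, 08:45-10:45, 11:30-12:00, 14:45-16:00, 17:15-18:00 (subtract 5h to convert from UTC+5).
Freya in UTC: 06:00-11:00, 12:00-17:45 (subtract 1h to convert from UTC+1).
Jun in UTC: 08:15-17:30 (subtract 1h to convert from UTC+1).
Alice in UTC: 06:30-13:00, 14:00-16:00 (subtract 5h to convert from UTC+5).
Elena in UTC: 06:00-11:00, 11:45-18:00 (subtract 5h to convert from UTC+5).
Ben in UTC: 08:15-10:45, 13:00-16:15 (subtract 1h to convert from UTC+1).
Sam in UTC: 06:45-12:30, 13:30-17:45 (subtract 1h to convert from UTC+1).
Quinn ∩ Freya: 06:15-08:00, 08:45-10:45, 14:45-16:00, 17:15-17:45.
Quinn ∩ Freya ∩ Jun: 08:45-10:45, 14:45-16:00, 17:15-17:30.
Quinn ∩ Freya ∩ Jun ∩ Alice: 08:45-10:45, 14:45-16:00.
Quinn ∩ Freya ∩ Jun ∩ Alice ∩ Elena: 08:45-10:45, 14:45-16:00.
Quinn ∩ Freya ∩ Jun ∩ Alice ∩ Elena ∩ Ben: 08:45-10:45, 14:45-16:00.
Quinn ∩ Freya ∩ Jun ∩ Alice ∩ Elena ∩ Ben ∩ Sam: 08:45-10:45, 14:45-16:00.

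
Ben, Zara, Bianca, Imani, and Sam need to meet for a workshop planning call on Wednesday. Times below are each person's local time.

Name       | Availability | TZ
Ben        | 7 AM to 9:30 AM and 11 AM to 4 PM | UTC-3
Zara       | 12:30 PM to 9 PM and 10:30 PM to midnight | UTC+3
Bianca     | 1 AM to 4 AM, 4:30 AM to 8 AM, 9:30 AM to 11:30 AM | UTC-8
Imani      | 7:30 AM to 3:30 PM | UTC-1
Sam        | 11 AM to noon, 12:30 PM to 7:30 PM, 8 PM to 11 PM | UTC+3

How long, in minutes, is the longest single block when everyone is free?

Ben in UTC: 10:00-12:30, 14:00-19:00 (add 3h to convert from UTC-3).
Zara in UTC: 09:30-18:00, 19:30-21:00 (subtract 3h to convert from UTC+3).
Bianca in UTC: 09:00-12:00, 12:30-16:00, 17:30-19:30 (add 8h to convert from UTC-8).
Imani in UTC: 08:30-16:30 (add 1h to convert from UTC-1).
Sam in UTC: 08:00-09:00, 09:30-16:30, 17:00-20:00 (subtract 3h to convert from UTC+3).
Ben ∩ Zara: 10:00-12:30, 14:00-18:00.
Ben ∩ Zara ∩ Bianca: 10:00-12:00, 14:00-16:00, 17:30-18:00.
Ben ∩ Zara ∩ Bianca ∩ Imani: 10:00-12:00, 14:00-16:00.
Ben ∩ Zara ∩ Bianca ∩ Imani ∩ Sam: 10:00-12:00, 14:00-16:00.
So the common availability across everyone is 10:00-12:00, 14:00-16:00.
The longest is 10:00-12:00 at 120 minutes.

120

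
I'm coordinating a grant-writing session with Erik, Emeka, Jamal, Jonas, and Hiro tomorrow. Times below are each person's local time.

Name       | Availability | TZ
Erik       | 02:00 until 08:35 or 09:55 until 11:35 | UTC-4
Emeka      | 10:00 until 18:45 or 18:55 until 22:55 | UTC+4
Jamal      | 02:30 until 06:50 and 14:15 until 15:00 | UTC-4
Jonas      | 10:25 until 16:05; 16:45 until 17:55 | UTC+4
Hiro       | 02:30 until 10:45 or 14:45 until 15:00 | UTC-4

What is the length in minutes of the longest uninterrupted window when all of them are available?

260

Erik in UTC: 06:00-12:35, 13:55-15:35 (add 4h to convert from UTC-4).
Emeka in UTC: 06:00-14:45, 14:55-18:55 (subtract 4h to convert from UTC+4).
Jamal in UTC: 06:30-10:50, 18:15-19:00 (add 4h to convert from UTC-4).
Jonas in UTC: 06:25-12:05, 12:45-13:55 (subtract 4h to convert from UTC+4).
Hiro in UTC: 06:30-14:45, 18:45-19:00 (add 4h to convert from UTC-4).
Erik ∩ Emeka: 06:00-12:35, 13:55-14:45, 14:55-15:35.
Erik ∩ Emeka ∩ Jamal: 06:30-10:50.
Erik ∩ Emeka ∩ Jamal ∩ Jonas: 06:30-10:50.
Erik ∩ Emeka ∩ Jamal ∩ Jonas ∩ Hiro: 06:30-10:50.
The longest is 06:30-10:50 at 260 minutes.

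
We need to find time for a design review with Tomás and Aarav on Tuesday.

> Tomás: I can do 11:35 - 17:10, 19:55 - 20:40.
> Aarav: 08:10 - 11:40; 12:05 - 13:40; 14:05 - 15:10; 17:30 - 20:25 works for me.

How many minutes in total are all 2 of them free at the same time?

Tomás ∩ Aarav: 11:35-11:40, 12:05-13:40, 14:05-15:10, 19:55-20:25.
Summing the common windows: 5 + 95 + 65 + 30 = 195 minutes.

195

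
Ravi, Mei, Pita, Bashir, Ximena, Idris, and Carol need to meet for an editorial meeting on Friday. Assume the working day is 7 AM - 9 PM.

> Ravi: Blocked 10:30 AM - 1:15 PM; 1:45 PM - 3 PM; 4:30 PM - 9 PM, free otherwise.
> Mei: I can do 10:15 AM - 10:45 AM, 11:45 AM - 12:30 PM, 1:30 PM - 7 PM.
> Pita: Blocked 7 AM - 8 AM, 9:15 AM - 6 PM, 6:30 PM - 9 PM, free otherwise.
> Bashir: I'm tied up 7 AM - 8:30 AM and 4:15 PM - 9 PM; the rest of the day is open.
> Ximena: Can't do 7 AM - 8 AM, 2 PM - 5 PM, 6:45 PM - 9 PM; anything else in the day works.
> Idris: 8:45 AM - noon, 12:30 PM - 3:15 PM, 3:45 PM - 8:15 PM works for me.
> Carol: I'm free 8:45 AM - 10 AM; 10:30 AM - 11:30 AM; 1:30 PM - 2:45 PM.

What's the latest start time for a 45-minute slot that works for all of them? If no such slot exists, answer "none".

Ravi free: 07:00-10:30, 13:15-13:45, 15:00-16:30 (invert busy blocks within the working day).
Mei free: 10:15-10:45, 11:45-12:30, 13:30-19:00.
Pita free: 08:00-09:15, 18:00-18:30 (invert busy blocks within the working day).
Bashir free: 08:30-16:15 (invert busy blocks within the working day).
Ximena free: 08:00-14:00, 17:00-18:45 (invert busy blocks within the working day).
Idris free: 08:45-12:00, 12:30-15:15, 15:45-20:15.
Carol free: 08:45-10:00, 10:30-11:30, 13:30-14:45.
Ravi ∩ Mei: 10:15-10:30, 13:30-13:45, 15:00-16:30.
Ravi ∩ Mei ∩ Pita: ∅.
Ravi ∩ Mei ∩ Pita ∩ Bashir: ∅.
Ravi ∩ Mei ∩ Pita ∩ Bashir ∩ Ximena: ∅.
Ravi ∩ Mei ∩ Pita ∩ Bashir ∩ Ximena ∩ Idris: ∅.
Ravi ∩ Mei ∩ Pita ∩ Bashir ∩ Ximena ∩ Idris ∩ Carol: ∅.
There is no time when everyone is free.
No common window is at least 45 minutes long.

none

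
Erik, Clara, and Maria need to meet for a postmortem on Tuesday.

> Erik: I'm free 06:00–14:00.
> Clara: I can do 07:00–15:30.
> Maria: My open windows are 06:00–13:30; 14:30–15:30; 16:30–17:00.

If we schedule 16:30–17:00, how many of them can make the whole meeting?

Maria can make the full 16:30-17:00 slot — that's 1.

1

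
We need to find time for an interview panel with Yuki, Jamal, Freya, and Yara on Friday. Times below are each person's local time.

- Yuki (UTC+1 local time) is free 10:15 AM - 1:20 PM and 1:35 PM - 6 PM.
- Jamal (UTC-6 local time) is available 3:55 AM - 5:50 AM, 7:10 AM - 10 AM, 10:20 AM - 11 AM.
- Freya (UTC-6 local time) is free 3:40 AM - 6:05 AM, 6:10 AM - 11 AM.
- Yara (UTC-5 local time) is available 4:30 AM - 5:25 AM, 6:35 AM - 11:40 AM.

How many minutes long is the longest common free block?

Yuki in UTC: 09:15-12:20, 12:35-17:00 (subtract 1h to convert from UTC+1).
Jamal in UTC: 09:55-11:50, 13:10-16:00, 16:20-17:00 (add 6h to convert from UTC-6).
Freya in UTC: 09:40-12:05, 12:10-17:00 (add 6h to convert from UTC-6).
Yara in UTC: 09:30-10:25, 11:35-16:40 (add 5h to convert from UTC-5).
Yuki ∩ Jamal: 09:55-11:50, 13:10-16:00, 16:20-17:00.
Yuki ∩ Jamal ∩ Freya: 09:55-11:50, 13:10-16:00, 16:20-17:00.
Yuki ∩ Jamal ∩ Freya ∩ Yara: 09:55-10:25, 11:35-11:50, 13:10-16:00, 16:20-16:40.
The longest is 13:10-16:00 at 170 minutes.

170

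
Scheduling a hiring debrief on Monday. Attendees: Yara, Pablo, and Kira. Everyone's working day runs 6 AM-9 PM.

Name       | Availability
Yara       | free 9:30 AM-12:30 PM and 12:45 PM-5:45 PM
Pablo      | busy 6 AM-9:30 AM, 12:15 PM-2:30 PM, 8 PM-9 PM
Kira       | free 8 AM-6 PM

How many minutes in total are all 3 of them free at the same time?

360

Yara free: 09:30-12:30, 12:45-17:45.
Pablo free: 09:30-12:15, 14:30-20:00 (invert busy blocks within the working day).
Kira free: 08:00-18:00.
Yara ∩ Pablo: 09:30-12:15, 14:30-17:45.
Yara ∩ Pablo ∩ Kira: 09:30-12:15, 14:30-17:45.
Summing the common windows: 165 + 195 = 360 minutes.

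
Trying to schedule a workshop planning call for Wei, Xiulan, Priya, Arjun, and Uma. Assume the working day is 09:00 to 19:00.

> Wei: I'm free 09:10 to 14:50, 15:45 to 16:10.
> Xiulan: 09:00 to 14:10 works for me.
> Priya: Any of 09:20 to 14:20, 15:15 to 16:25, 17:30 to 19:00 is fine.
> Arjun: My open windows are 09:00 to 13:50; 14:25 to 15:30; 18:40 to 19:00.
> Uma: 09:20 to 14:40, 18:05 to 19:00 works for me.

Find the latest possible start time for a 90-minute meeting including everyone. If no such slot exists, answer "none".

12:20

Wei ∩ Xiulan: 09:10-14:10.
Wei ∩ Xiulan ∩ Priya: 09:20-14:10.
Wei ∩ Xiulan ∩ Priya ∩ Arjun: 09:20-13:50.
Wei ∩ Xiulan ∩ Priya ∩ Arjun ∩ Uma: 09:20-13:50.
The last common window of at least 90 minutes is 09:20-13:50; a 90-minute meeting can start as late as 12:20 and still end by 13:50.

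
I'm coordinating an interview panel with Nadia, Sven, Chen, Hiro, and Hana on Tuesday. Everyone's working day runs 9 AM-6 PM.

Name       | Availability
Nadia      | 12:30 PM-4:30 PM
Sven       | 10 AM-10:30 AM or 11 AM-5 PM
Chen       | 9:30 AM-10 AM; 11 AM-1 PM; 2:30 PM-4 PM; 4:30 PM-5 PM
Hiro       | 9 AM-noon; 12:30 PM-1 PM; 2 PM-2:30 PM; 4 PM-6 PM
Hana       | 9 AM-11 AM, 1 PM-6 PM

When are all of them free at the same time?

none

Nadia ∩ Sven: 12:30-16:30.
Nadia ∩ Sven ∩ Chen: 12:30-13:00, 14:30-16:00.
Nadia ∩ Sven ∩ Chen ∩ Hiro: 12:30-13:00.
Nadia ∩ Sven ∩ Chen ∩ Hiro ∩ Hana: ∅.
There is no time when everyone is free.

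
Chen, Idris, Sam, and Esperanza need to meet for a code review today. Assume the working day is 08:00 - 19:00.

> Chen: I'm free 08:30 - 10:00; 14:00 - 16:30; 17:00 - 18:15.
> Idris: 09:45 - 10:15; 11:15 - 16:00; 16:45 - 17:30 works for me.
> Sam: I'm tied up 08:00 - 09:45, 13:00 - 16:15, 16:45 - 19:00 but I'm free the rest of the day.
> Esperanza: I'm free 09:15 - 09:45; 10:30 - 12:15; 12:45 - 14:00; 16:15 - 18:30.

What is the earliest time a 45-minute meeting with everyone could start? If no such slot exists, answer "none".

none

Chen free: 08:30-10:00, 14:00-16:30, 17:00-18:15.
Idris free: 09:45-10:15, 11:15-16:00, 16:45-17:30.
Sam free: 09:45-13:00, 16:15-16:45 (invert busy blocks within the working day).
Esperanza free: 09:15-09:45, 10:30-12:15, 12:45-14:00, 16:15-18:30.
Chen ∩ Idris: 09:45-10:00, 14:00-16:00, 17:00-17:30.
Chen ∩ Idris ∩ Sam: 09:45-10:00.
Chen ∩ Idris ∩ Sam ∩ Esperanza: ∅.
There is no time when everyone is free.
No common window is at least 45 minutes long.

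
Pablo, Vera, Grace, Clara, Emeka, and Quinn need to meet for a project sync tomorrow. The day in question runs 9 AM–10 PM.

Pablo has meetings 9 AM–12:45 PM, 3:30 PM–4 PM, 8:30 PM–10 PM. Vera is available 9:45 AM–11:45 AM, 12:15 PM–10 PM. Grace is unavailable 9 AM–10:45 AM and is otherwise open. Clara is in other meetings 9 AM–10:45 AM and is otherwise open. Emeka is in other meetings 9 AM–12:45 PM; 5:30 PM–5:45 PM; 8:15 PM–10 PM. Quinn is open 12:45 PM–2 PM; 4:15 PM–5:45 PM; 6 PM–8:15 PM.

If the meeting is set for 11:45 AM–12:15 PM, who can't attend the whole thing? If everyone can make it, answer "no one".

Emeka, Pablo, Quinn, Vera

Pablo free: 12:45-15:30, 16:00-20:30 (invert busy blocks within the working day).
Vera free: 09:45-11:45, 12:15-22:00.
Grace free: 10:45-22:00 (invert busy blocks within the working day).
Clara free: 10:45-22:00 (invert busy blocks within the working day).
Emeka free: 12:45-17:30, 17:45-20:15 (invert busy blocks within the working day).
Quinn free: 12:45-14:00, 16:15-17:45, 18:00-20:15.
Pablo: not fully free for 11:45-12:15. Vera: not fully free for 11:45-12:15. Grace: free for 11:45-12:15. Clara: free for 11:45-12:15. Emeka: not fully free for 11:45-12:15. Quinn: not fully free for 11:45-12:15.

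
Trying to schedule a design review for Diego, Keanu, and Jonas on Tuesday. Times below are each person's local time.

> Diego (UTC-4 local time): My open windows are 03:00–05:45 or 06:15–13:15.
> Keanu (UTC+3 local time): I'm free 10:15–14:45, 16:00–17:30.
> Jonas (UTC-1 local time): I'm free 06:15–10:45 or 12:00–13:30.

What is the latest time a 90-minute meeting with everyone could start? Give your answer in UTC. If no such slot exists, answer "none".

13:00

Diego in UTC: 07:00-09:45, 10:15-17:15 (add 4h to convert from UTC-4).
Keanu in UTC: 07:15-11:45, 13:00-14:30 (subtract 3h to convert from UTC+3).
Jonas in UTC: 07:15-11:45, 13:00-14:30 (add 1h to convert from UTC-1).
Diego ∩ Keanu: 07:15-09:45, 10:15-11:45, 13:00-14:30.
Diego ∩ Keanu ∩ Jonas: 07:15-09:45, 10:15-11:45, 13:00-14:30.
The last common window of at least 90 minutes is 13:00-14:30; a 90-minute meeting can start as late as 13:00 and still end by 14:30.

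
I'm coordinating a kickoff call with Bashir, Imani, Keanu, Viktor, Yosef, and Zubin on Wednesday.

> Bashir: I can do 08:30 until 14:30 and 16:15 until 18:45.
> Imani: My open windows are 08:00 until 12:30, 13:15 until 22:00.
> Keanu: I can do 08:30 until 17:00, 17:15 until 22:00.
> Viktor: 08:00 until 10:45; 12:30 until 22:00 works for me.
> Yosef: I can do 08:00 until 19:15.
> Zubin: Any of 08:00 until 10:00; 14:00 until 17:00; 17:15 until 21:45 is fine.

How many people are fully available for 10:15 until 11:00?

4

Bashir, Imani, Keanu, and Yosef can make the full 10:15-11:00 slot — that's 4.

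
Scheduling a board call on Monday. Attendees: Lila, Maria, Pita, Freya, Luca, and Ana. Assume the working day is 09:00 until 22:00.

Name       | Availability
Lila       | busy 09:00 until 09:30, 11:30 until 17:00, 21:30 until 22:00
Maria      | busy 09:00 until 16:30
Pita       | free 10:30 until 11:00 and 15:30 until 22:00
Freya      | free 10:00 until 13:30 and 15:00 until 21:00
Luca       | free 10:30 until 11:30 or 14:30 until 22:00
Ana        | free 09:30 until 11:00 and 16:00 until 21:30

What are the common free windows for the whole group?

17:00-21:00

Lila free: 09:30-11:30, 17:00-21:30 (invert busy blocks within the working day).
Maria free: 16:30-22:00 (invert busy blocks within the working day).
Pita free: 10:30-11:00, 15:30-22:00.
Freya free: 10:00-13:30, 15:00-21:00.
Luca free: 10:30-11:30, 14:30-22:00.
Ana free: 09:30-11:00, 16:00-21:30.
Lila ∩ Maria: 17:00-21:30.
Lila ∩ Maria ∩ Pita: 17:00-21:30.
Lila ∩ Maria ∩ Pita ∩ Freya: 17:00-21:00.
Lila ∩ Maria ∩ Pita ∩ Freya ∩ Luca: 17:00-21:00.
Lila ∩ Maria ∩ Pita ∩ Freya ∩ Luca ∩ Ana: 17:00-21:00.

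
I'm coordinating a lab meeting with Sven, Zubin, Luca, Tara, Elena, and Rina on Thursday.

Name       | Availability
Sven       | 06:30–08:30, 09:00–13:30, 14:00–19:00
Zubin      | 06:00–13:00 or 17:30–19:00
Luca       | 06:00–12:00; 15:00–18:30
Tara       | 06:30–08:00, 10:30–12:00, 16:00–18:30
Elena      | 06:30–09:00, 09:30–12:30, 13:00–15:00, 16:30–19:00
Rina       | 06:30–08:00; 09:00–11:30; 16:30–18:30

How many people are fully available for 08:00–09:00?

Zubin, Luca, and Elena can make the full 08:00-09:00 slot — that's 3.

3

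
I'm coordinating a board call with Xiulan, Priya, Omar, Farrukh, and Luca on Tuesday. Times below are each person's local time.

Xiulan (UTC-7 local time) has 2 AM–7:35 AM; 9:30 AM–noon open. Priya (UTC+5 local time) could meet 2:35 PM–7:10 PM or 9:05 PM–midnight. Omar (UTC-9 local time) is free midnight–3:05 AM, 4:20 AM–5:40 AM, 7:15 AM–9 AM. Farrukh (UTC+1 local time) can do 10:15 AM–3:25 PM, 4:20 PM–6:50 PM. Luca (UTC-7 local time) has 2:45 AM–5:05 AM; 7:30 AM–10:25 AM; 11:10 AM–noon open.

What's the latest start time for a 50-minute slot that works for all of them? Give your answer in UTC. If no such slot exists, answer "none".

16:35

Xiulan in UTC: 09:00-14:35, 16:30-19:00 (add 7h to convert from UTC-7).
Priya in UTC: 09:35-14:10, 16:05-19:00 (subtract 5h to convert from UTC+5).
Omar in UTC: 09:00-12:05, 13:20-14:40, 16:15-18:00 (add 9h to convert from UTC-9).
Farrukh in UTC: 09:15-14:25, 15:20-17:50 (subtract 1h to convert from UTC+1).
Luca in UTC: 09:45-12:05, 14:30-17:25, 18:10-19:00 (add 7h to convert from UTC-7).
Xiulan ∩ Priya: 09:35-14:10, 16:30-19:00.
Xiulan ∩ Priya ∩ Omar: 09:35-12:05, 13:20-14:10, 16:30-18:00.
Xiulan ∩ Priya ∩ Omar ∩ Farrukh: 09:35-12:05, 13:20-14:10, 16:30-17:50.
Xiulan ∩ Priya ∩ Omar ∩ Farrukh ∩ Luca: 09:45-12:05, 16:30-17:25.
The last common window of at least 50 minutes is 16:30-17:25; a 50-minute meeting can start as late as 16:35 and still end by 17:25.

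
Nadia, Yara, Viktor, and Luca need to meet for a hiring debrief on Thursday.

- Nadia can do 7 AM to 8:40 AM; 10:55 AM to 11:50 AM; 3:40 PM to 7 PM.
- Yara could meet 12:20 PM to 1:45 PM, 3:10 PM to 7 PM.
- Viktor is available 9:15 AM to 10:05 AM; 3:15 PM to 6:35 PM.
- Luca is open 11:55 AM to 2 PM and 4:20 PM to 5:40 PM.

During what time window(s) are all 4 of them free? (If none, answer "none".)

Nadia ∩ Yara: 15:40-19:00.
Nadia ∩ Yara ∩ Viktor: 15:40-18:35.
Nadia ∩ Yara ∩ Viktor ∩ Luca: 16:20-17:40.
So the common availability across everyone is 16:20-17:40.

16:20-17:40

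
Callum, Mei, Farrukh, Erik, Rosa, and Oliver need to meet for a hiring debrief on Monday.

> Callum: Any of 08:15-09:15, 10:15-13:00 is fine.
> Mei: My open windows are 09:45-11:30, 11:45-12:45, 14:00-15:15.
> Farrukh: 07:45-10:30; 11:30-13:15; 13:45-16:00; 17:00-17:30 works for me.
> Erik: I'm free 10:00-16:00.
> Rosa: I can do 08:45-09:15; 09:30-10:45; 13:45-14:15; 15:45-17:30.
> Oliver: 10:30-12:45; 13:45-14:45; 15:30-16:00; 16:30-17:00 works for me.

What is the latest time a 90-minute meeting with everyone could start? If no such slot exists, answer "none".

Callum ∩ Mei: 10:15-11:30, 11:45-12:45.
Callum ∩ Mei ∩ Farrukh: 10:15-10:30, 11:45-12:45.
Callum ∩ Mei ∩ Farrukh ∩ Erik: 10:15-10:30, 11:45-12:45.
Callum ∩ Mei ∩ Farrukh ∩ Erik ∩ Rosa: 10:15-10:30.
Callum ∩ Mei ∩ Farrukh ∩ Erik ∩ Rosa ∩ Oliver: ∅.
There is no time when everyone is free.
No common window is at least 90 minutes long.

none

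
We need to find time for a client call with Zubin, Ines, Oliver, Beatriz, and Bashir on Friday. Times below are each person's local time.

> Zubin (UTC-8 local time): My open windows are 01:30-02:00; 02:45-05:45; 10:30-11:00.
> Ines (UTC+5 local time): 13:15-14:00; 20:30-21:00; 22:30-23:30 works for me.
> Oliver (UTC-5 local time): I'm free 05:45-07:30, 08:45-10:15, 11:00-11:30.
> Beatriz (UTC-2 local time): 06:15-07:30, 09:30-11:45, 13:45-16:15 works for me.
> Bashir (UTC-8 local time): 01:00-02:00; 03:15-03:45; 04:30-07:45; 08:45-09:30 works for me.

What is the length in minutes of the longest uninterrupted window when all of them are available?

Zubin in UTC: 09:30-10:00, 10:45-13:45, 18:30-19:00 (add 8h to convert from UTC-8).
Ines in UTC: 08:15-09:00, 15:30-16:00, 17:30-18:30 (subtract 5h to convert from UTC+5).
Oliver in UTC: 10:45-12:30, 13:45-15:15, 16:00-16:30 (add 5h to convert from UTC-5).
Beatriz in UTC: 08:15-09:30, 11:30-13:45, 15:45-18:15 (add 2h to convert from UTC-2).
Bashir in UTC: 09:00-10:00, 11:15-11:45, 12:30-15:45, 16:45-17:30 (add 8h to convert from UTC-8).
Zubin ∩ Ines: ∅.
Zubin ∩ Ines ∩ Oliver: ∅.
Zubin ∩ Ines ∩ Oliver ∩ Beatriz: ∅.
Zubin ∩ Ines ∩ Oliver ∩ Beatriz ∩ Bashir: ∅.
There is no time when everyone is free.
No common window exists, so the longest block is 0 minutes.

0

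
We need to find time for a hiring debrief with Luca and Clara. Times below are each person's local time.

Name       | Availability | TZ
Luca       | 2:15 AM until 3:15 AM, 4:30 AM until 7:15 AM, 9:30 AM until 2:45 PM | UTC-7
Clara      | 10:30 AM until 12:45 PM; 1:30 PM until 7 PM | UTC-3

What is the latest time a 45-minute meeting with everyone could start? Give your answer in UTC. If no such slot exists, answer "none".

21:00

Luca in UTC: 09:15-10:15, 11:30-14:15, 16:30-21:45 (add 7h to convert from UTC-7).
Clara in UTC: 13:30-15:45, 16:30-22:00 (add 3h to convert from UTC-3).
Luca ∩ Clara: 13:30-14:15, 16:30-21:45.
So the common availability across everyone is 13:30-14:15, 16:30-21:45.
The last common window of at least 45 minutes is 16:30-21:45; a 45-minute meeting can start as late as 21:00 and still end by 21:45.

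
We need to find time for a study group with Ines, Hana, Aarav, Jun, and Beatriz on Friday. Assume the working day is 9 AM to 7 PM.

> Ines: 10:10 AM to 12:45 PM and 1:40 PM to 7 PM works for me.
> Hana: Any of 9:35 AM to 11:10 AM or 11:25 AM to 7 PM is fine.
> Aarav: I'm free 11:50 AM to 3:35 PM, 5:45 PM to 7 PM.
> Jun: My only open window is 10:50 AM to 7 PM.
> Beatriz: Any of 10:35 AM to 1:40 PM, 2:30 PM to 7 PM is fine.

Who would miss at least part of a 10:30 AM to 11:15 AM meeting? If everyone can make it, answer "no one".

Aarav, Beatriz, Hana, Jun

Ines: free for 10:30-11:15. Hana: not fully free for 10:30-11:15. Aarav: not fully free for 10:30-11:15. Jun: not fully free for 10:30-11:15. Beatriz: not fully free for 10:30-11:15.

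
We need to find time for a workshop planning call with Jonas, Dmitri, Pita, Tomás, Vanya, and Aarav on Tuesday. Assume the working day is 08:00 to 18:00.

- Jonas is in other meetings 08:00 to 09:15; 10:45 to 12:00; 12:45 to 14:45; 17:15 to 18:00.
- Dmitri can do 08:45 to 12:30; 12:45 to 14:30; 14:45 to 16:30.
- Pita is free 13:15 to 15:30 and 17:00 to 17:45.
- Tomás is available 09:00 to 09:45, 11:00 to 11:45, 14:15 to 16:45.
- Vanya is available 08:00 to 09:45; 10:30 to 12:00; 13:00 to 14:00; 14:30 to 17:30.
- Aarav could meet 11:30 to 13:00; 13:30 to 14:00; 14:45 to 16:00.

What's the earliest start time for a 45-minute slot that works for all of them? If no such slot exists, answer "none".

14:45

Jonas free: 09:15-10:45, 12:00-12:45, 14:45-17:15 (invert busy blocks within the working day).
Dmitri free: 08:45-12:30, 12:45-14:30, 14:45-16:30.
Pita free: 13:15-15:30, 17:00-17:45.
Tomás free: 09:00-09:45, 11:00-11:45, 14:15-16:45.
Vanya free: 08:00-09:45, 10:30-12:00, 13:00-14:00, 14:30-17:30.
Aarav free: 11:30-13:00, 13:30-14:00, 14:45-16:00.
Jonas ∩ Dmitri: 09:15-10:45, 12:00-12:30, 14:45-16:30.
Jonas ∩ Dmitri ∩ Pita: 14:45-15:30.
Jonas ∩ Dmitri ∩ Pita ∩ Tomás: 14:45-15:30.
Jonas ∩ Dmitri ∩ Pita ∩ Tomás ∩ Vanya: 14:45-15:30.
Jonas ∩ Dmitri ∩ Pita ∩ Tomás ∩ Vanya ∩ Aarav: 14:45-15:30.
The first common window of at least 45 minutes is 14:45-15:30, so the earliest start is 14:45.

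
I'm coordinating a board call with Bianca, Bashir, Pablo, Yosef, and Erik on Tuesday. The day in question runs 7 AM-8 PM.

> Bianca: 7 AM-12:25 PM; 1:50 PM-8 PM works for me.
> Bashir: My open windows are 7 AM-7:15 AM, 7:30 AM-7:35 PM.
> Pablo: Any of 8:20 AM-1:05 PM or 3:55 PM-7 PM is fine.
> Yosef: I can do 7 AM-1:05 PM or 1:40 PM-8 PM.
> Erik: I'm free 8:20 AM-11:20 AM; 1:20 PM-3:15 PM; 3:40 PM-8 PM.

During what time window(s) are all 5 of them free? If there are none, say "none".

08:20-11:20, 15:55-19:00

Bianca ∩ Bashir: 07:00-07:15, 07:30-12:25, 13:50-19:35.
Bianca ∩ Bashir ∩ Pablo: 08:20-12:25, 15:55-19:00.
Bianca ∩ Bashir ∩ Pablo ∩ Yosef: 08:20-12:25, 15:55-19:00.
Bianca ∩ Bashir ∩ Pablo ∩ Yosef ∩ Erik: 08:20-11:20, 15:55-19:00.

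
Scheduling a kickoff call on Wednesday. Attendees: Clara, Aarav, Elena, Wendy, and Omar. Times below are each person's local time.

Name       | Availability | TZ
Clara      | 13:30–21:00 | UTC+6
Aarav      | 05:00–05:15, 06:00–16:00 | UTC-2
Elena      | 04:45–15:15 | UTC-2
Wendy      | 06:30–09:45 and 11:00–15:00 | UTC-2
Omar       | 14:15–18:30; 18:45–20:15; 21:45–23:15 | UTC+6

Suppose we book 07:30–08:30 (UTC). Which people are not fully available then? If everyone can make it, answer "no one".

Aarav, Omar, Wendy

Clara in UTC: 07:30-15:00 (subtract 6h to convert from UTC+6).
Aarav in UTC: 07:00-07:15, 08:00-18:00 (add 2h to convert from UTC-2).
Elena in UTC: 06:45-17:15 (add 2h to convert from UTC-2).
Wendy in UTC: 08:30-11:45, 13:00-17:00 (add 2h to convert from UTC-2).
Omar in UTC: 08:15-12:30, 12:45-14:15, 15:45-17:15 (subtract 6h to convert from UTC+6).
Clara: free for 07:30-08:30. Aarav: not fully free for 07:30-08:30. Elena: free for 07:30-08:30. Wendy: not fully free for 07:30-08:30. Omar: not fully free for 07:30-08:30.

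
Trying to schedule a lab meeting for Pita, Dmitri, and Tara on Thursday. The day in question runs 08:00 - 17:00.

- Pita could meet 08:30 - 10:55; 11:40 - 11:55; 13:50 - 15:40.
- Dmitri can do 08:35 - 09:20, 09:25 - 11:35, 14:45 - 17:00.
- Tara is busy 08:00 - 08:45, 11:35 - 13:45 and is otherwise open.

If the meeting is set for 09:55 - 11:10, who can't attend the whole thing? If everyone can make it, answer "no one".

Pita free: 08:30-10:55, 11:40-11:55, 13:50-15:40.
Dmitri free: 08:35-09:20, 09:25-11:35, 14:45-17:00.
Tara free: 08:45-11:35, 13:45-17:00 (invert busy blocks within the working day).
Pita: not fully free for 09:55-11:10. Dmitri: free for 09:55-11:10. Tara: free for 09:55-11:10.

Pita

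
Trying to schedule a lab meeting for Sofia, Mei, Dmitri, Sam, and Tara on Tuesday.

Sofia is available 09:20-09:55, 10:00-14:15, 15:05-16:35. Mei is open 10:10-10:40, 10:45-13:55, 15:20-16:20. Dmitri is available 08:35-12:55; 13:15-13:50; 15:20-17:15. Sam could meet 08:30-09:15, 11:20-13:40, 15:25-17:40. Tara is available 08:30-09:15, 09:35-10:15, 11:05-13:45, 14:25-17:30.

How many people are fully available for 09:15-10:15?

1

Dmitri can make the full 09:15-10:15 slot — that's 1.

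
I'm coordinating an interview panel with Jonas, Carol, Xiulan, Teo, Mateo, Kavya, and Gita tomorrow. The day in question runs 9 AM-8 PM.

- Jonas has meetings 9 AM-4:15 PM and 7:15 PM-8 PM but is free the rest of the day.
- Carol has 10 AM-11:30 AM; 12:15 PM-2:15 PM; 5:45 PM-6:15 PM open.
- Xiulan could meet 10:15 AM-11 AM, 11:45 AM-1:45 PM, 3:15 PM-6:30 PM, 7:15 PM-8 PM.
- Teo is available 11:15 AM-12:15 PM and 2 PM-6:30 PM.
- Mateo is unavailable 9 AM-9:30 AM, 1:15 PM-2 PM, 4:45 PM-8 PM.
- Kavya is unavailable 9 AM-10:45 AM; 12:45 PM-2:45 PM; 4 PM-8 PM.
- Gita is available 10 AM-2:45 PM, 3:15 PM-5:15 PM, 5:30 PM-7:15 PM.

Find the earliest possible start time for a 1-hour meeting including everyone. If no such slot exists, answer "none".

Jonas free: 16:15-19:15 (invert busy blocks within the working day).
Carol free: 10:00-11:30, 12:15-14:15, 17:45-18:15.
Xiulan free: 10:15-11:00, 11:45-13:45, 15:15-18:30, 19:15-20:00.
Teo free: 11:15-12:15, 14:00-18:30.
Mateo free: 09:30-13:15, 14:00-16:45 (invert busy blocks within the working day).
Kavya free: 10:45-12:45, 14:45-16:00 (invert busy blocks within the working day).
Gita free: 10:00-14:45, 15:15-17:15, 17:30-19:15.
Jonas ∩ Carol: 17:45-18:15.
Jonas ∩ Carol ∩ Xiulan: 17:45-18:15.
Jonas ∩ Carol ∩ Xiulan ∩ Teo: 17:45-18:15.
Jonas ∩ Carol ∩ Xiulan ∩ Teo ∩ Mateo: ∅.
Jonas ∩ Carol ∩ Xiulan ∩ Teo ∩ Mateo ∩ Kavya: ∅.
Jonas ∩ Carol ∩ Xiulan ∩ Teo ∩ Mateo ∩ Kavya ∩ Gita: ∅.
There is no time when everyone is free.
No common window is at least 60 minutes long.

none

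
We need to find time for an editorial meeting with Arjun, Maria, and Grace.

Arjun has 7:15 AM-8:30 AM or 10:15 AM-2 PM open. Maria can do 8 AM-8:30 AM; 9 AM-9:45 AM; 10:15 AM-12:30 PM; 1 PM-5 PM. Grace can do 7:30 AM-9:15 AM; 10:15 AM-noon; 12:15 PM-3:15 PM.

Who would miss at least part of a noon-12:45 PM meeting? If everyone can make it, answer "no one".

Grace, Maria

Arjun: free for 12:00-12:45. Maria: not fully free for 12:00-12:45. Grace: not fully free for 12:00-12:45.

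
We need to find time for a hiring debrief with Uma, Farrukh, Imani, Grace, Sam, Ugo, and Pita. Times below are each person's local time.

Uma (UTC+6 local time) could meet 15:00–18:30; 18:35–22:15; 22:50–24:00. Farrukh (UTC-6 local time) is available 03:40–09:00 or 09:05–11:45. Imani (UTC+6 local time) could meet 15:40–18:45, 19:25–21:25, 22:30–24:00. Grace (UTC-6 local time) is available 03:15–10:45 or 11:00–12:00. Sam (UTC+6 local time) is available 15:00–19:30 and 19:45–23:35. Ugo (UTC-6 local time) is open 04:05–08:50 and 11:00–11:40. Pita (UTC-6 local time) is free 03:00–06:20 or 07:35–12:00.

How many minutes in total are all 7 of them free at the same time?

Uma in UTC: 09:00-12:30, 12:35-16:15, 16:50-18:00 (subtract 6h to convert from UTC+6).
Farrukh in UTC: 09:40-15:00, 15:05-17:45 (add 6h to convert from UTC-6).
Imani in UTC: 09:40-12:45, 13:25-15:25, 16:30-18:00 (subtract 6h to convert from UTC+6).
Grace in UTC: 09:15-16:45, 17:00-18:00 (add 6h to convert from UTC-6).
Sam in UTC: 09:00-13:30, 13:45-17:35 (subtract 6h to convert from UTC+6).
Ugo in UTC: 10:05-14:50, 17:00-17:40 (add 6h to convert from UTC-6).
Pita in UTC: 09:00-12:20, 13:35-18:00 (add 6h to convert from UTC-6).
Uma ∩ Farrukh: 09:40-12:30, 12:35-15:00, 15:05-16:15, 16:50-17:45.
Uma ∩ Farrukh ∩ Imani: 09:40-12:30, 12:35-12:45, 13:25-15:00, 15:05-15:25, 16:50-17:45.
Uma ∩ Farrukh ∩ Imani ∩ Grace: 09:40-12:30, 12:35-12:45, 13:25-15:00, 15:05-15:25, 17:00-17:45.
Uma ∩ Farrukh ∩ Imani ∩ Grace ∩ Sam: 09:40-12:30, 12:35-12:45, 13:25-13:30, 13:45-15:00, 15:05-15:25, 17:00-17:35.
Uma ∩ Farrukh ∩ Imani ∩ Grace ∩ Sam ∩ Ugo: 10:05-12:30, 12:35-12:45, 13:25-13:30, 13:45-14:50, 17:00-17:35.
Uma ∩ Farrukh ∩ Imani ∩ Grace ∩ Sam ∩ Ugo ∩ Pita: 10:05-12:20, 13:45-14:50, 17:00-17:35.
Summing the common windows: 135 + 65 + 35 = 235 minutes.

235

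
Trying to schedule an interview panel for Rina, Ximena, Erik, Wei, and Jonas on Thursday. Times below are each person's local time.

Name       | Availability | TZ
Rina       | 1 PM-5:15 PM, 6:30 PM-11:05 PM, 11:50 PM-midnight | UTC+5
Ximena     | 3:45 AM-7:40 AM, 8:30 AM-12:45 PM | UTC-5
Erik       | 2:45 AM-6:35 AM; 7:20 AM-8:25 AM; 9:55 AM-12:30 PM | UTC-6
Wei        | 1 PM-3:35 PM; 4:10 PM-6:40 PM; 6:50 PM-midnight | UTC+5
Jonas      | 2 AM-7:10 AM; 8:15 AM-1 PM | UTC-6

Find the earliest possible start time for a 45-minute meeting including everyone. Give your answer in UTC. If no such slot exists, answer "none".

Rina in UTC: 08:00-12:15, 13:30-18:05, 18:50-19:00 (subtract 5h to convert from UTC+5).
Ximena in UTC: 08:45-12:40, 13:30-17:45 (add 5h to convert from UTC-5).
Erik in UTC: 08:45-12:35, 13:20-14:25, 15:55-18:30 (add 6h to convert from UTC-6).
Wei in UTC: 08:00-10:35, 11:10-13:40, 13:50-19:00 (subtract 5h to convert from UTC+5).
Jonas in UTC: 08:00-13:10, 14:15-19:00 (add 6h to convert from UTC-6).
Rina ∩ Ximena: 08:45-12:15, 13:30-17:45.
Rina ∩ Ximena ∩ Erik: 08:45-12:15, 13:30-14:25, 15:55-17:45.
Rina ∩ Ximena ∩ Erik ∩ Wei: 08:45-10:35, 11:10-12:15, 13:30-13:40, 13:50-14:25, 15:55-17:45.
Rina ∩ Ximena ∩ Erik ∩ Wei ∩ Jonas: 08:45-10:35, 11:10-12:15, 14:15-14:25, 15:55-17:45.
The first common window of at least 45 minutes is 08:45-10:35, so the earliest start is 08:45.

08:45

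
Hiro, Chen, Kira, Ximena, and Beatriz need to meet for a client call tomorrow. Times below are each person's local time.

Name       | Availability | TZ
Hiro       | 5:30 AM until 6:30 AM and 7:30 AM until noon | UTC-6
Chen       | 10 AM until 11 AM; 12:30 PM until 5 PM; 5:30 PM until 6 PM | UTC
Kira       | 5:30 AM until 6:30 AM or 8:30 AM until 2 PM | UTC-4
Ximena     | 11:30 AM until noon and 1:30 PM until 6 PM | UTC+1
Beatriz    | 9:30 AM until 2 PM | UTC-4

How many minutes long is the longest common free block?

Hiro in UTC: 11:30-12:30, 13:30-18:00 (add 6h to convert from UTC-6).
Chen in UTC: 10:00-11:00, 12:30-17:00, 17:30-18:00.
Kira in UTC: 09:30-10:30, 12:30-18:00 (add 4h to convert from UTC-4).
Ximena in UTC: 10:30-11:00, 12:30-17:00 (subtract 1h to convert from UTC+1).
Beatriz in UTC: 13:30-18:00 (add 4h to convert from UTC-4).
Hiro ∩ Chen: 13:30-17:00, 17:30-18:00.
Hiro ∩ Chen ∩ Kira: 13:30-17:00, 17:30-18:00.
Hiro ∩ Chen ∩ Kira ∩ Ximena: 13:30-17:00.
Hiro ∩ Chen ∩ Kira ∩ Ximena ∩ Beatriz: 13:30-17:00.
Those are the intersection windows.
The longest is 13:30-17:00 at 210 minutes.

210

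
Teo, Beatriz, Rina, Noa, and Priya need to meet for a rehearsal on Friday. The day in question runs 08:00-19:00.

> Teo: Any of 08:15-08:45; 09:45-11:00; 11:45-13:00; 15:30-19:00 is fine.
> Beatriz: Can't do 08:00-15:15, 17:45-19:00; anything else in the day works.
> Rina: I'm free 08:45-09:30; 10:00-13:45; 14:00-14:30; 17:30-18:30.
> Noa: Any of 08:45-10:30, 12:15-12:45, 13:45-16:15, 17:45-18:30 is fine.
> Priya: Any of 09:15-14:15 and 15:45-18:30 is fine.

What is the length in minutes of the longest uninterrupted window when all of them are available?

0

Teo free: 08:15-08:45, 09:45-11:00, 11:45-13:00, 15:30-19:00.
Beatriz free: 15:15-17:45 (invert busy blocks within the working day).
Rina free: 08:45-09:30, 10:00-13:45, 14:00-14:30, 17:30-18:30.
Noa free: 08:45-10:30, 12:15-12:45, 13:45-16:15, 17:45-18:30.
Priya free: 09:15-14:15, 15:45-18:30.
Teo ∩ Beatriz: 15:30-17:45.
Teo ∩ Beatriz ∩ Rina: 17:30-17:45.
Teo ∩ Beatriz ∩ Rina ∩ Noa: ∅.
Teo ∩ Beatriz ∩ Rina ∩ Noa ∩ Priya: ∅.
There is no time when everyone is free.
No common window exists, so the longest block is 0 minutes.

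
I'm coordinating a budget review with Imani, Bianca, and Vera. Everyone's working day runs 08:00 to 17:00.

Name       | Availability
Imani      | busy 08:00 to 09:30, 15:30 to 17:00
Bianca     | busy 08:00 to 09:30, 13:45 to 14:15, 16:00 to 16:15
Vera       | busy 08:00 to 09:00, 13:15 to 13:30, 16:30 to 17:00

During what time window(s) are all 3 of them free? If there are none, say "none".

Imani free: 09:30-15:30 (invert busy blocks within the working day).
Bianca free: 09:30-13:45, 14:15-16:00, 16:15-17:00 (invert busy blocks within the working day).
Vera free: 09:00-13:15, 13:30-16:30 (invert busy blocks within the working day).
Imani ∩ Bianca: 09:30-13:45, 14:15-15:30.
Imani ∩ Bianca ∩ Vera: 09:30-13:15, 13:30-13:45, 14:15-15:30.

09:30-13:15, 13:30-13:45, 14:15-15:30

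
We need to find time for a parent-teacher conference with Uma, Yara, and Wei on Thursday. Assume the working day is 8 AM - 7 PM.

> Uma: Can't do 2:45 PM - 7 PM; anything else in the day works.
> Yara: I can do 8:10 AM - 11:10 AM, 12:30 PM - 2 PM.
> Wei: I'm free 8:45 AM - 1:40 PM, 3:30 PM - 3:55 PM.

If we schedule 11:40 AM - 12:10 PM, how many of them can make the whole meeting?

2

Uma free: 08:00-14:45 (invert busy blocks within the working day).
Yara free: 08:10-11:10, 12:30-14:00.
Wei free: 08:45-13:40, 15:30-15:55.
Uma and Wei can make the full 11:40-12:10 slot — that's 2.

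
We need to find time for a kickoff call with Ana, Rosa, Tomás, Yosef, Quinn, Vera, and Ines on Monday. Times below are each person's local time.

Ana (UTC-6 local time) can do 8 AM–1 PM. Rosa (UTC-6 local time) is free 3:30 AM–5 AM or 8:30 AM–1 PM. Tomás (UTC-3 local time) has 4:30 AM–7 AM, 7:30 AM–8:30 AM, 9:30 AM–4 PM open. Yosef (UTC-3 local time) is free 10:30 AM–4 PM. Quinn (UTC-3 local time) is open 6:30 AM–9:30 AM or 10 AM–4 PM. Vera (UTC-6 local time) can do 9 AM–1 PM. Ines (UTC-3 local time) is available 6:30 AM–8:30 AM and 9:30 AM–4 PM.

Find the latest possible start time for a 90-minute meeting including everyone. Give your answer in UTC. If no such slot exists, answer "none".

Ana in UTC: 14:00-19:00 (add 6h to convert from UTC-6).
Rosa in UTC: 09:30-11:00, 14:30-19:00 (add 6h to convert from UTC-6).
Tomás in UTC: 07:30-10:00, 10:30-11:30, 12:30-19:00 (add 3h to convert from UTC-3).
Yosef in UTC: 13:30-19:00 (add 3h to convert from UTC-3).
Quinn in UTC: 09:30-12:30, 13:00-19:00 (add 3h to convert from UTC-3).
Vera in UTC: 15:00-19:00 (add 6h to convert from UTC-6).
Ines in UTC: 09:30-11:30, 12:30-19:00 (add 3h to convert from UTC-3).
Ana ∩ Rosa: 14:30-19:00.
Ana ∩ Rosa ∩ Tomás: 14:30-19:00.
Ana ∩ Rosa ∩ Tomás ∩ Yosef: 14:30-19:00.
Ana ∩ Rosa ∩ Tomás ∩ Yosef ∩ Quinn: 14:30-19:00.
Ana ∩ Rosa ∩ Tomás ∩ Yosef ∩ Quinn ∩ Vera: 15:00-19:00.
Ana ∩ Rosa ∩ Tomás ∩ Yosef ∩ Quinn ∩ Vera ∩ Ines: 15:00-19:00.
The last common window of at least 90 minutes is 15:00-19:00; a 90-minute meeting can start as late as 17:30 and still end by 19:00.

17:30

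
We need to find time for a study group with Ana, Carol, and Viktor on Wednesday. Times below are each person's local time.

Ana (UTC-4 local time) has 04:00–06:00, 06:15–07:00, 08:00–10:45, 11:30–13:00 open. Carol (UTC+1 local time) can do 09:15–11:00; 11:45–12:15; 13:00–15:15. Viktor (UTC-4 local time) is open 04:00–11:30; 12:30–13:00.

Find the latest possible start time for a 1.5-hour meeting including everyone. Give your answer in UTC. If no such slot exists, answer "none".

12:45

Ana in UTC: 08:00-10:00, 10:15-11:00, 12:00-14:45, 15:30-17:00 (add 4h to convert from UTC-4).
Carol in UTC: 08:15-10:00, 10:45-11:15, 12:00-14:15 (subtract 1h to convert from UTC+1).
Viktor in UTC: 08:00-15:30, 16:30-17:00 (add 4h to convert from UTC-4).
Ana ∩ Carol: 08:15-10:00, 10:45-11:00, 12:00-14:15.
Ana ∩ Carol ∩ Viktor: 08:15-10:00, 10:45-11:00, 12:00-14:15.
So the common availability across everyone is 08:15-10:00, 10:45-11:00, 12:00-14:15.
The last common window of at least 90 minutes is 12:00-14:15; a 90-minute meeting can start as late as 12:45 and still end by 14:15.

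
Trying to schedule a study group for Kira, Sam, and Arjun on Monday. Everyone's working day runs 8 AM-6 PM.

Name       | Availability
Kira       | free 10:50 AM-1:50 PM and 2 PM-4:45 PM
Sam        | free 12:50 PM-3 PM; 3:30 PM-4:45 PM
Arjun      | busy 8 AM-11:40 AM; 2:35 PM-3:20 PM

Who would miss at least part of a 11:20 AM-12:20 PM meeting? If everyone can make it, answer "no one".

Kira free: 10:50-13:50, 14:00-16:45.
Sam free: 12:50-15:00, 15:30-16:45.
Arjun free: 11:40-14:35, 15:20-18:00 (invert busy blocks within the working day).
Kira: free for 11:20-12:20. Sam: not fully free for 11:20-12:20. Arjun: not fully free for 11:20-12:20.

Arjun, Sam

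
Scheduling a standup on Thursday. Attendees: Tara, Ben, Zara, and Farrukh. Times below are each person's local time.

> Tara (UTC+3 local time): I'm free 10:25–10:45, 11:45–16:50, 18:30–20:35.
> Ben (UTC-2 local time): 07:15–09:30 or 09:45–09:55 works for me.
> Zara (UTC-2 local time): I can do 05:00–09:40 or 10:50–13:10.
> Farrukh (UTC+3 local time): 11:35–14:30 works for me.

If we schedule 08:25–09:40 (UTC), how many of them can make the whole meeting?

1

Tara in UTC: 07:25-07:45, 08:45-13:50, 15:30-17:35 (subtract 3h to convert from UTC+3).
Ben in UTC: 09:15-11:30, 11:45-11:55 (add 2h to convert from UTC-2).
Zara in UTC: 07:00-11:40, 12:50-15:10 (add 2h to convert from UTC-2).
Farrukh in UTC: 08:35-11:30 (subtract 3h to convert from UTC+3).
Zara can make the full 08:25-09:40 slot — that's 1.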